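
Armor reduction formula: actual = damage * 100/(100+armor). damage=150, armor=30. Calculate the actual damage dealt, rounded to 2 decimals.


actual = 150 * 100 / (100 + 30)
= 150 * 100 / 130
= 15000 / 130
= 115.38

115.38 damage


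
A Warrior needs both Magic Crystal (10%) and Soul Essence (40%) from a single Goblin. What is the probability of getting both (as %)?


For independent events, P(both) = P(A) * P(B)
= 10% * 40%
= 400 / 100 %
= 4.0%

4.0%


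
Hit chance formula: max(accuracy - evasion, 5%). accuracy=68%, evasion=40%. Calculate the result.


accuracy - evasion = 68 - 40 = 28
Apply floor: max(28, 5) = 28
Hit chance = 28%

28%


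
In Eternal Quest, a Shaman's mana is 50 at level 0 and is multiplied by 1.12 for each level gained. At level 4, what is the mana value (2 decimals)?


value = base * growth^level
= 50 * 1.12^4
= 50 * 1.573519
= 78.68

78.68 mana


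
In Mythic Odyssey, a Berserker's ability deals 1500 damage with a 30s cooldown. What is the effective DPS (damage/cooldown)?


DPS = damage / cooldown
= 1500 / 30
= 50.00

50.00 DPS


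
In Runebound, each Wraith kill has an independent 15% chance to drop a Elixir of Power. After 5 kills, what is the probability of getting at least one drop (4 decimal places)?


P(at least one) = 1 - P(none) = 1 - (1-p)^n
p = 15/100 = 0.15
1 - p = 0.85
(1 - p)^5 = 0.85^5 = 0.443705
P(at least one) = 1 - 0.443705 = 0.5563

0.5563


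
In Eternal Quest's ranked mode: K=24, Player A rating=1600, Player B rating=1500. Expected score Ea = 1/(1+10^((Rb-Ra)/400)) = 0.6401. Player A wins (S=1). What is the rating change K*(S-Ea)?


Elo update: delta = K * (S - Ea), where S = 1 (wins)
S - Ea = 1 - 0.6401 = 0.3599
Rating change = 24 * 0.3599
= 8.64

8.64 rating points


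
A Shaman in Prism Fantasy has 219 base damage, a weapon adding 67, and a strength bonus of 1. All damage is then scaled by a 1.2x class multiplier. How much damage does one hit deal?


Sum base + weapon + str = 219 + 67 + 1 = 287
Multiply by 1.2:
287 * 1.2 = 344.4

344.4 damage


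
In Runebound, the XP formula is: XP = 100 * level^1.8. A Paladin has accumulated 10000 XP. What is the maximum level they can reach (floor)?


XP = 100 * level^1.8, so level = (XP / 100)^(1/1.8)
= (10000 / 100)^(1/1.8)
= 100.0^0.5556
= 12.9155
Floor: level = 12

level 12


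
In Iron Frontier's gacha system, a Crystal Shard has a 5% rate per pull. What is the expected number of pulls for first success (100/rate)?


Expected pulls for a geometric distribution = 1/p = 100 / rate%
= 100 / 5
= 20.0

20.0 pulls


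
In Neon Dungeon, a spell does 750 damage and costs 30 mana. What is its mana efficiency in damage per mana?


Efficiency = damage / mana
= 750 / 30
= 25.00

25.00 dmg/mana


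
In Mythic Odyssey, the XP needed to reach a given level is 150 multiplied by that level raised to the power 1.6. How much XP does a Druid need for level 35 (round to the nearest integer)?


XP = 150 * level^1.6
Substitute level = 35:
XP = 150 * 35^1.6
= 150 * 295.4669
= 44320

44320 XP


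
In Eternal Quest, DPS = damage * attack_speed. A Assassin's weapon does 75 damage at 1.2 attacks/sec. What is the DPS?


DPS = damage * attack_speed
= 75 * 1.2
= 90.0

90.0 DPS


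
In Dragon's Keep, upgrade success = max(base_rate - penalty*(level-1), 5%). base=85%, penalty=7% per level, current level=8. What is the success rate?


raw_rate = 85 - 7 * (8 - 1)
= 85 - 7 * 7
= 85 - 49
= 36
Apply floor: max(36, 5) = 36%

36%


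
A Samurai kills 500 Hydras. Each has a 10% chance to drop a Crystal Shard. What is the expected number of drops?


Expected drops = kills * (drop_rate / 100)
= 500 * (10 / 100)
= 500 * 0.1
= 50.0

50.0 drops


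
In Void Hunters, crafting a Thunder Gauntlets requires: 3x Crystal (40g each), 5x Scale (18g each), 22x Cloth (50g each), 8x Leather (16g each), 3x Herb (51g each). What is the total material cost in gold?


Cost breakdown:
  Crystal: 3 * 40 = 120
  Scale: 5 * 18 = 90
  Cloth: 22 * 50 = 1100
  Leather: 8 * 16 = 128
  Herb: 3 * 51 = 153
Total = 120 + 90 + 1100 + 128 + 153 = 1591

1591 gold


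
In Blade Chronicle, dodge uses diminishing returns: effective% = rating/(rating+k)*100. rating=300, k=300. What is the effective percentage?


effective% = rating / (rating + k) * 100
= 300 / (300 + 300) * 100
= 300 / 600 * 100
= 0.5 * 100
= 50.00%

50.00%


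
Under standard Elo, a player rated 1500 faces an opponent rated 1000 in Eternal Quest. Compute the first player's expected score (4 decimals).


Elo expected score: Ea = 1/(1 + 10^((Rb-Ra)/400))
Rb - Ra = 1000 - 1500 = -500
(Rb-Ra)/400 = -500/400 = -1.25
10^-1.25 = 0.056234
Ea = 1/(1 + 0.056234) = 1/1.056234 = 0.9468

0.9468


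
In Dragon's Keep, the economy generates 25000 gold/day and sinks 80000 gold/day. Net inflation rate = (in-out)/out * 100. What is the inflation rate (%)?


Net gold = 25000 - 80000 = -55000
Inflation rate = net / sunk * 100 = -55000 / 80000 * 100
= -0.6875 * 100
= -68.75%

-68.75%


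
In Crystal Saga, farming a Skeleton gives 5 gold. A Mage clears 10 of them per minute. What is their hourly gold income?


Gold per minute = 5 * 10 = 50
Gold per hour = 50 * 60 = 3000

3000 gold/hour


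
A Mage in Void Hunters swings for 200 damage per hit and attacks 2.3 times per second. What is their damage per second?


DPS = damage * attack_speed
= 200 * 2.3
= 460.0

460.0 DPS


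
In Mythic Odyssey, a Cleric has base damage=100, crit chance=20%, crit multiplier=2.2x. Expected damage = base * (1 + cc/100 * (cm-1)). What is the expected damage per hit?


E[dmg] = base * (1 + crit_chance * (crit_mult - 1))
cc as decimal = 20/100 = 0.2
cm - 1 = 2.2 - 1 = 1.2
Bonus factor = 0.2 * 1.2 = 0.24
Total multiplier = 1 + 0.24 = 1.24
Expected damage = 100 * 1.24 = 124.00

124.00 damage


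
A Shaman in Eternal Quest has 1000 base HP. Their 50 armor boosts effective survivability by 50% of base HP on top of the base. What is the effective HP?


EHP = 1000 * (1 + 50/100)
= 1000 * (1 + 0.5)
= 1000 * 1.5
= 1500.0

1500.0 EHP


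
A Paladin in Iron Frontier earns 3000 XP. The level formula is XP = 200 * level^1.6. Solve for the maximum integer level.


XP = 200 * level^1.6, so level = (XP / 200)^(1/1.6)
= (3000 / 200)^(1/1.6)
= 15.0^0.625
= 5.4332
Floor: level = 5

level 5


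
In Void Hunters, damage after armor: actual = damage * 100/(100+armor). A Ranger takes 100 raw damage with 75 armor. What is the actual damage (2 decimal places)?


actual = 100 * 100 / (100 + 75)
= 100 * 100 / 175
= 10000 / 175
= 57.14

57.14 damage


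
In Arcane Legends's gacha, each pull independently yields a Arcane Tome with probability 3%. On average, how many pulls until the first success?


Expected pulls for a geometric distribution = 1/p = 100 / rate%
= 100 / 3
= 33.33

33.33 pulls


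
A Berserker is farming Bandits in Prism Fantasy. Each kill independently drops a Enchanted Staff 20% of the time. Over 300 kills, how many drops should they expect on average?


Expected drops = kills * (drop_rate / 100)
= 300 * (20 / 100)
= 300 * 0.2
= 60.0

60.0 drops


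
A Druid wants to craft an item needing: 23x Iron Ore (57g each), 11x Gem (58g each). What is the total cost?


Cost breakdown:
  Iron Ore: 23 * 57 = 1311
  Gem: 11 * 58 = 638
Total = 1311 + 638 = 1949

1949 gold


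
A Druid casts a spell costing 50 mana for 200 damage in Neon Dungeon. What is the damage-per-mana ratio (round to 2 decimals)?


Efficiency = damage / mana
= 200 / 50
= 4.00

4.00 dmg/mana


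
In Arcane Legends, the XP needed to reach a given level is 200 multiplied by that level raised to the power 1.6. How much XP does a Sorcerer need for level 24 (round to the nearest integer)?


XP = 200 * level^1.6
Substitute level = 24:
XP = 200 * 24^1.6
= 200 * 161.5615
= 32312

32312 XP


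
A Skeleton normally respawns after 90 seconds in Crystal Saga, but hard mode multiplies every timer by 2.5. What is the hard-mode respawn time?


Respawn time = base * multiplier
= 90 * 2.5
= 225.0 seconds

225.0 seconds


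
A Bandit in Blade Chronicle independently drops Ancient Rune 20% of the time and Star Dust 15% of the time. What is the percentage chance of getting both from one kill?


For independent events, P(both) = P(A) * P(B)
= 20% * 15%
= 300 / 100 %
= 3.0%

3.0%


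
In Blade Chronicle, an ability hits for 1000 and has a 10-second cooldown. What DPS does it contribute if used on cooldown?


DPS = damage / cooldown
= 1000 / 10
= 100.00

100.00 DPS


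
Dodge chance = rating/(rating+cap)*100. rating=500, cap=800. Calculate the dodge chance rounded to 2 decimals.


dodge% = 500 / (500 + 800) * 100
= 500 / 1300 * 100
= 0.384615 * 100
= 38.46%

38.46%


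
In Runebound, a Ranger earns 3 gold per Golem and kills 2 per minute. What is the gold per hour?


Gold per minute = 3 * 2 = 6
Gold per hour = 6 * 60 = 360

360 gold/hour


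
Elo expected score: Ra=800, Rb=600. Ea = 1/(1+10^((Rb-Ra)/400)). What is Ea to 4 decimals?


Elo expected score: Ea = 1/(1 + 10^((Rb-Ra)/400))
Rb - Ra = 600 - 800 = -200
(Rb-Ra)/400 = -200/400 = -0.5
10^-0.5 = 0.316228
Ea = 1/(1 + 0.316228) = 1/1.316228 = 0.7597

0.7597


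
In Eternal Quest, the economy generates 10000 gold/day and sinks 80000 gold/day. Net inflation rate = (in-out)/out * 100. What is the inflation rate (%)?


Net gold = 10000 - 80000 = -70000
Inflation rate = net / sunk * 100 = -70000 / 80000 * 100
= -0.875 * 100
= -87.50%

-87.50%


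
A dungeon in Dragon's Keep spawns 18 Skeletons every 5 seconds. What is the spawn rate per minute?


Spawns per minute = count * (60 / interval)
= 18 * (60 / 5)
= 18 * 12.0
= 216.0

216.0 per minute


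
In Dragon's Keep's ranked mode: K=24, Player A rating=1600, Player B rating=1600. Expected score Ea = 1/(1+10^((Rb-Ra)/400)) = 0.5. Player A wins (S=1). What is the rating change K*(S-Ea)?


Elo update: delta = K * (S - Ea), where S = 1 (wins)
S - Ea = 1 - 0.5 = 0.5
Rating change = 24 * 0.5
= 12.00

12.00 rating points


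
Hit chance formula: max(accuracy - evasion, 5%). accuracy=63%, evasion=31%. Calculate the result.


accuracy - evasion = 63 - 31 = 32
Apply floor: max(32, 5) = 32
Hit chance = 32%

32%


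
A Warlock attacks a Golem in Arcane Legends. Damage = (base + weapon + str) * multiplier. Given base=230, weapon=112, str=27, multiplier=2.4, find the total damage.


Sum base + weapon + str = 230 + 112 + 27 = 369
Multiply by 2.4:
369 * 2.4 = 885.6

885.6 damage


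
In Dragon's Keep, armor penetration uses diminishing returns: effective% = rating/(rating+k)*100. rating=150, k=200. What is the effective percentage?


effective% = rating / (rating + k) * 100
= 150 / (150 + 200) * 100
= 150 / 350 * 100
= 0.428571 * 100
= 42.86%

42.86%


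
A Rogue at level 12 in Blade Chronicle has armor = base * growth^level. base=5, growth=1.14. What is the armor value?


value = base * growth^level
= 5 * 1.14^12
= 5 * 4.817905
= 24.09

24.09 armor


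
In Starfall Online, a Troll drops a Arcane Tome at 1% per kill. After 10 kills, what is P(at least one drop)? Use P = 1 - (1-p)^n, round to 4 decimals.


P(at least one) = 1 - P(none) = 1 - (1-p)^n
p = 1/100 = 0.01
1 - p = 0.99
(1 - p)^10 = 0.99^10 = 0.904382
P(at least one) = 1 - 0.904382 = 0.0956

0.0956


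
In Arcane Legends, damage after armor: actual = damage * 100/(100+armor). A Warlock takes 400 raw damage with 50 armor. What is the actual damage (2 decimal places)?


actual = 400 * 100 / (100 + 50)
= 400 * 100 / 150
= 40000 / 150
= 266.67

266.67 damage


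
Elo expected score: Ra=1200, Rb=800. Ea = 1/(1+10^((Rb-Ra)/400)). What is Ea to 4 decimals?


Elo expected score: Ea = 1/(1 + 10^((Rb-Ra)/400))
Rb - Ra = 800 - 1200 = -400
(Rb-Ra)/400 = -400/400 = -1.0
10^-1.0 = 0.1
Ea = 1/(1 + 0.1) = 1/1.1 = 0.9091

0.9091


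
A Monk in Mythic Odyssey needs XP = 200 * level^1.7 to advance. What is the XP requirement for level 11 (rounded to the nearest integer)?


XP = 200 * level^1.7
Substitute level = 11:
XP = 200 * 11^1.7
= 200 * 58.9342
= 11787

11787 XP


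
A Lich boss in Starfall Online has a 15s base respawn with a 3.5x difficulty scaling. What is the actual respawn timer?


Respawn time = base * multiplier
= 15 * 3.5
= 52.5 seconds

52.5 seconds


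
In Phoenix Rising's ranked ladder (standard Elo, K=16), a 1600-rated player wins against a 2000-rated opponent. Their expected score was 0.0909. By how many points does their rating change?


Elo update: delta = K * (S - Ea), where S = 1 (wins)
S - Ea = 1 - 0.0909 = 0.9091
Rating change = 16 * 0.9091
= 14.55

14.55 rating points


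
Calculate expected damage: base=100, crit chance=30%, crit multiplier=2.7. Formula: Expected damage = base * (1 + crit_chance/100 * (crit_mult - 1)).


E[dmg] = base * (1 + crit_chance * (crit_mult - 1))
cc as decimal = 30/100 = 0.3
cm - 1 = 2.7 - 1 = 1.7
Bonus factor = 0.3 * 1.7 = 0.51
Total multiplier = 1 + 0.51 = 1.51
Expected damage = 100 * 1.51 = 151.00

151.00 damage


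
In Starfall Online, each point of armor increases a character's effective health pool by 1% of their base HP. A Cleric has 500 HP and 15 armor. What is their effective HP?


EHP = 500 * (1 + 15/100)
= 500 * (1 + 0.15)
= 500 * 1.15
= 575.0

575.0 EHP


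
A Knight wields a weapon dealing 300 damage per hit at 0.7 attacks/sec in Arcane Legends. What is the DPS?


DPS = damage * attack_speed
= 300 * 0.7
= 210.0

210.0 DPS


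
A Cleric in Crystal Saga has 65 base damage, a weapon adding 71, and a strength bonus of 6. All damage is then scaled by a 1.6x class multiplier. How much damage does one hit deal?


Sum base + weapon + str = 65 + 71 + 6 = 142
Multiply by 1.6:
142 * 1.6 = 227.2

227.2 damage


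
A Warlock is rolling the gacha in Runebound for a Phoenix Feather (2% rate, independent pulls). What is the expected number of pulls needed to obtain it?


Expected pulls for a geometric distribution = 1/p = 100 / rate%
= 100 / 2
= 50.0

50.0 pulls


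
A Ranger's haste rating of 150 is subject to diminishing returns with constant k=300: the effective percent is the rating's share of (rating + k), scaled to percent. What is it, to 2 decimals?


effective% = rating / (rating + k) * 100
= 150 / (150 + 300) * 100
= 150 / 450 * 100
= 0.333333 * 100
= 33.33%

33.33%


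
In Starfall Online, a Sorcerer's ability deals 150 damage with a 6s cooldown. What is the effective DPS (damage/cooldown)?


DPS = damage / cooldown
= 150 / 6
= 25.00

25.00 DPS


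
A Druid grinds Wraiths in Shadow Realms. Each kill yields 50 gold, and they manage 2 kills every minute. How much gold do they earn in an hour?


Gold per minute = 50 * 2 = 100
Gold per hour = 100 * 60 = 6000

6000 gold/hour


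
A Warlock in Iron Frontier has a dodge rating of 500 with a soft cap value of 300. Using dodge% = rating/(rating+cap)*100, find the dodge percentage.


dodge% = 500 / (500 + 300) * 100
= 500 / 800 * 100
= 0.625 * 100
= 62.50%

62.50%


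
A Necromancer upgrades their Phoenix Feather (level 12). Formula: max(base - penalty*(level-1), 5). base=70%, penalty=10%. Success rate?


raw_rate = 70 - 10 * (12 - 1)
= 70 - 10 * 11
= 70 - 110
= -40
Apply floor: max(-40, 5) = 5%

5%


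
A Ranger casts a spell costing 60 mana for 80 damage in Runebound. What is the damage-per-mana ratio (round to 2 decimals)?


Efficiency = damage / mana
= 80 / 60
= 1.33

1.33 dmg/mana


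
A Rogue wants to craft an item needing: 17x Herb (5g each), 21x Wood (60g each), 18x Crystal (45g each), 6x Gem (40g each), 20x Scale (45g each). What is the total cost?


Cost breakdown:
  Herb: 17 * 5 = 85
  Wood: 21 * 60 = 1260
  Crystal: 18 * 45 = 810
  Gem: 6 * 40 = 240
  Scale: 20 * 45 = 900
Total = 85 + 1260 + 810 + 240 + 900 = 3295

3295 gold


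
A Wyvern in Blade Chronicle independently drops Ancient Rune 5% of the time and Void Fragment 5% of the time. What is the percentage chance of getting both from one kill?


For independent events, P(both) = P(A) * P(B)
= 5% * 5%
= 25 / 100 %
= 0.25%

0.25%


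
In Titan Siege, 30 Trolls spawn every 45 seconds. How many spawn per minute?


Spawns per minute = count * (60 / interval)
= 30 * (60 / 45)
= 30 * 1.3333
= 40.0

40.0 per minute


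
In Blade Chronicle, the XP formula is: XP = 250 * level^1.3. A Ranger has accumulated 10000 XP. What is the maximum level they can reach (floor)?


XP = 250 * level^1.3, so level = (XP / 250)^(1/1.3)
= (10000 / 250)^(1/1.3)
= 40.0^0.7692
= 17.0747
Floor: level = 17

level 17


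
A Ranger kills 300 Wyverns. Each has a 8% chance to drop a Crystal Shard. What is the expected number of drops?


Expected drops = kills * (drop_rate / 100)
= 300 * (8 / 100)
= 300 * 0.08
= 24.0

24.0 drops


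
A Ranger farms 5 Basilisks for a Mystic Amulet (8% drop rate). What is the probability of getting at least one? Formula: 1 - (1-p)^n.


P(at least one) = 1 - P(none) = 1 - (1-p)^n
p = 8/100 = 0.08
1 - p = 0.92
(1 - p)^5 = 0.92^5 = 0.659082
P(at least one) = 1 - 0.659082 = 0.3409

0.3409


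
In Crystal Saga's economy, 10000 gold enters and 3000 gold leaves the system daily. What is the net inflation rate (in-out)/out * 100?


Net gold = 10000 - 3000 = 7000
Inflation rate = net / sunk * 100 = 7000 / 3000 * 100
= 2.333333 * 100
= 233.33%

233.33%


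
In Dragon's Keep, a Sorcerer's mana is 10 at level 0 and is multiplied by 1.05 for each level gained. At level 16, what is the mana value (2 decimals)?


value = base * growth^level
= 10 * 1.05^16
= 10 * 2.182875
= 21.83

21.83 mana


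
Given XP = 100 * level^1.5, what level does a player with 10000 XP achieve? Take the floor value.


XP = 100 * level^1.5, so level = (XP / 100)^(1/1.5)
= (10000 / 100)^(1/1.5)
= 100.0^0.6667
= 21.5443
Floor: level = 21

level 21


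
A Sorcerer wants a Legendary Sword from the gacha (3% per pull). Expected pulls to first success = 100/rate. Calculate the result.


Expected pulls for a geometric distribution = 1/p = 100 / rate%
= 100 / 3
= 33.33

33.33 pulls


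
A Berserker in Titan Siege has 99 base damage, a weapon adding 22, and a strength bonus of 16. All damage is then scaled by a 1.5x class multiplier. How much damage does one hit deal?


Sum base + weapon + str = 99 + 22 + 16 = 137
Multiply by 1.5:
137 * 1.5 = 205.5

205.5 damage


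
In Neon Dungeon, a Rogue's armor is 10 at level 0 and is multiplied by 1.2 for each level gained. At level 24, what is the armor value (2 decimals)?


value = base * growth^level
= 10 * 1.2^24
= 10 * 79.496847
= 794.97

794.97 armor


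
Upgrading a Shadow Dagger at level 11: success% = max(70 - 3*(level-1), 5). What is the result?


raw_rate = 70 - 3 * (11 - 1)
= 70 - 3 * 10
= 70 - 30
= 40
Apply floor: max(40, 5) = 40%

40%


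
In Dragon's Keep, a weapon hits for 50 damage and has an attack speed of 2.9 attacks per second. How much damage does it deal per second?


DPS = damage * attack_speed
= 50 * 2.9
= 145.0

145.0 DPS


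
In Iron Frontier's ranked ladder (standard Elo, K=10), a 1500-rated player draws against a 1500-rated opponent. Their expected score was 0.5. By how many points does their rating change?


Elo update: delta = K * (S - Ea), where S = 0.5 (draws)
S - Ea = 0.5 - 0.5 = 0.0
Rating change = 10 * 0.0
= 0.00

0.00 rating points


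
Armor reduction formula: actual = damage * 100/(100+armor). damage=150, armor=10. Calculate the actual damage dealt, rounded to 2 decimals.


actual = 150 * 100 / (100 + 10)
= 150 * 100 / 110
= 15000 / 110
= 136.36

136.36 damage


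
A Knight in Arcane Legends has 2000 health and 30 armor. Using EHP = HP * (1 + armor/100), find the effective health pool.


EHP = 2000 * (1 + 30/100)
= 2000 * (1 + 0.3)
= 2000 * 1.3
= 2600.0

2600.0 EHP


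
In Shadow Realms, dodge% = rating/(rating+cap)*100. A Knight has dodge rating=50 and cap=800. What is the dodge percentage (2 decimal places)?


dodge% = 50 / (50 + 800) * 100
= 50 / 850 * 100
= 0.058824 * 100
= 5.88%

5.88%


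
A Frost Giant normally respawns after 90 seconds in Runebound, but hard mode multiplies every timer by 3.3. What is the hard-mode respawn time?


Respawn time = base * multiplier
= 90 * 3.3
= 297.0 seconds

297.0 seconds


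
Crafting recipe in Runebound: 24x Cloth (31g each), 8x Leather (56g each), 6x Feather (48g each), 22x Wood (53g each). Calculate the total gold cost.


Cost breakdown:
  Cloth: 24 * 31 = 744
  Leather: 8 * 56 = 448
  Feather: 6 * 48 = 288
  Wood: 22 * 53 = 1166
Total = 744 + 448 + 288 + 1166 = 2646

2646 gold


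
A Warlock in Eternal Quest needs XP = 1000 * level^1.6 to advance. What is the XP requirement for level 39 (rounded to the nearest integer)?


XP = 1000 * level^1.6
Substitute level = 39:
XP = 1000 * 39^1.6
= 1000 * 351.3204
= 351320

351320 XP


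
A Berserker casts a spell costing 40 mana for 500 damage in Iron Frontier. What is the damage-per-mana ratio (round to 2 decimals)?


Efficiency = damage / mana
= 500 / 40
= 12.50

12.50 dmg/mana


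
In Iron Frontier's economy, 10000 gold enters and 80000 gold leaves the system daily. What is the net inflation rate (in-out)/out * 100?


Net gold = 10000 - 80000 = -70000
Inflation rate = net / sunk * 100 = -70000 / 80000 * 100
= -0.875 * 100
= -87.50%

-87.50%


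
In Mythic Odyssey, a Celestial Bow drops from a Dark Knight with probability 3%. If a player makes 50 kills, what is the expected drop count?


Expected drops = kills * (drop_rate / 100)
= 50 * (3 / 100)
= 50 * 0.03
= 1.5

1.5 drops


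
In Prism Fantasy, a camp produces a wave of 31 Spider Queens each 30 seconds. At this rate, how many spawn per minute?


Spawns per minute = count * (60 / interval)
= 31 * (60 / 30)
= 31 * 2.0
= 62.0

62.0 per minute


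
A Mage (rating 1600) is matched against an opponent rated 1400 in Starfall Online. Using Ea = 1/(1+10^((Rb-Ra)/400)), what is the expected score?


Elo expected score: Ea = 1/(1 + 10^((Rb-Ra)/400))
Rb - Ra = 1400 - 1600 = -200
(Rb-Ra)/400 = -200/400 = -0.5
10^-0.5 = 0.316228
Ea = 1/(1 + 0.316228) = 1/1.316228 = 0.7597

0.7597


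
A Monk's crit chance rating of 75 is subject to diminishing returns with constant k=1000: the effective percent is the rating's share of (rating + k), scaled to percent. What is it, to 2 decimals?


effective% = rating / (rating + k) * 100
= 75 / (75 + 1000) * 100
= 75 / 1075 * 100
= 0.069767 * 100
= 6.98%

6.98%


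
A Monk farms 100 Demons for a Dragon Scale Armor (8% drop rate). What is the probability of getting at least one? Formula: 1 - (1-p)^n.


P(at least one) = 1 - P(none) = 1 - (1-p)^n
p = 8/100 = 0.08
1 - p = 0.92
(1 - p)^100 = 0.92^100 = 0.000239
P(at least one) = 1 - 0.000239 = 0.9998

0.9998


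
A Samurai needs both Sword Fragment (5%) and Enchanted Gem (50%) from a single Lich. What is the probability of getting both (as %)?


For independent events, P(both) = P(A) * P(B)
= 5% * 50%
= 250 / 100 %
= 2.5%

2.5%


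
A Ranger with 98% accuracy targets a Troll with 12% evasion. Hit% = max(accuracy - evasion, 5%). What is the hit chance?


accuracy - evasion = 98 - 12 = 86
Apply floor: max(86, 5) = 86
Hit chance = 86%

86%


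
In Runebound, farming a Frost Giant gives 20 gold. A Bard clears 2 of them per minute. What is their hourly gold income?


Gold per minute = 20 * 2 = 40
Gold per hour = 40 * 60 = 2400

2400 gold/hour


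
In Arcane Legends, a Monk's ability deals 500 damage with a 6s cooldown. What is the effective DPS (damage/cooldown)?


DPS = damage / cooldown
= 500 / 6
= 83.33

83.33 DPS


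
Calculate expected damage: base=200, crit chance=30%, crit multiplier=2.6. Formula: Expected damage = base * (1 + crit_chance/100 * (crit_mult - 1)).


E[dmg] = base * (1 + crit_chance * (crit_mult - 1))
cc as decimal = 30/100 = 0.3
cm - 1 = 2.6 - 1 = 1.6
Bonus factor = 0.3 * 1.6 = 0.48
Total multiplier = 1 + 0.48 = 1.48
Expected damage = 200 * 1.48 = 296.00

296.00 damage


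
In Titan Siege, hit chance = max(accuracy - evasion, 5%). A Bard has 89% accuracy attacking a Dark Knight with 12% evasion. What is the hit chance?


accuracy - evasion = 89 - 12 = 77
Apply floor: max(77, 5) = 77
Hit chance = 77%

77%


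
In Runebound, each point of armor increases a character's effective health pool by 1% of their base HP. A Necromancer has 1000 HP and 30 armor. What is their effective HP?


EHP = 1000 * (1 + 30/100)
= 1000 * (1 + 0.3)
= 1000 * 1.3
= 1300.0

1300.0 EHP


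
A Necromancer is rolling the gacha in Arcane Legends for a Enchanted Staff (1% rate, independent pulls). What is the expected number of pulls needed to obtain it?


Expected pulls for a geometric distribution = 1/p = 100 / rate%
= 100 / 1
= 100.0

100.0 pulls


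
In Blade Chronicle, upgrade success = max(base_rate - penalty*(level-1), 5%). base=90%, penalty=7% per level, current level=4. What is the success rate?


raw_rate = 90 - 7 * (4 - 1)
= 90 - 7 * 3
= 90 - 21
= 69
Apply floor: max(69, 5) = 69%

69%


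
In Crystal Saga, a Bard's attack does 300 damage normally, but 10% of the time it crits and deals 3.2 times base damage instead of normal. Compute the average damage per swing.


E[dmg] = base * (1 + crit_chance * (crit_mult - 1))
cc as decimal = 10/100 = 0.1
cm - 1 = 3.2 - 1 = 2.2
Bonus factor = 0.1 * 2.2 = 0.22
Total multiplier = 1 + 0.22 = 1.22
Expected damage = 300 * 1.22 = 366.00

366.00 damage


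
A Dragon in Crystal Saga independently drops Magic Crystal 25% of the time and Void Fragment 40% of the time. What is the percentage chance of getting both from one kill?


For independent events, P(both) = P(A) * P(B)
= 25% * 40%
= 1000 / 100 %
= 10.0%

10.0%


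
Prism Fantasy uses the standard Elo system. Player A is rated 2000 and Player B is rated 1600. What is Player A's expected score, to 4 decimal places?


Elo expected score: Ea = 1/(1 + 10^((Rb-Ra)/400))
Rb - Ra = 1600 - 2000 = -400
(Rb-Ra)/400 = -400/400 = -1.0
10^-1.0 = 0.1
Ea = 1/(1 + 0.1) = 1/1.1 = 0.9091

0.9091


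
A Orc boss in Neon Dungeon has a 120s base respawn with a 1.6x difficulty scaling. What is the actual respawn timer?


Respawn time = base * multiplier
= 120 * 1.6
= 192.0 seconds

192.0 seconds


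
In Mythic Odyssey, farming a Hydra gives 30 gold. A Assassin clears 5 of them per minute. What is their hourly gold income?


Gold per minute = 30 * 5 = 150
Gold per hour = 150 * 60 = 9000

9000 gold/hour


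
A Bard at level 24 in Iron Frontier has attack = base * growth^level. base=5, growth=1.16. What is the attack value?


value = base * growth^level
= 5 * 1.16^24
= 5 * 35.236417
= 176.18

176.18 attack


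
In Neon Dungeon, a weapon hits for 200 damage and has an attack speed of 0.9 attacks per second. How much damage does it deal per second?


DPS = damage * attack_speed
= 200 * 0.9
= 180.0

180.0 DPS


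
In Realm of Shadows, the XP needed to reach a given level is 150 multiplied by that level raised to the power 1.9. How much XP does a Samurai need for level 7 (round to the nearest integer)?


XP = 150 * level^1.9
Substitute level = 7:
XP = 150 * 7^1.9
= 150 * 40.3354
= 6050

6050 XP


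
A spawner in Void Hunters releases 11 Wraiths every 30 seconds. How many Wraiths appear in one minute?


Spawns per minute = count * (60 / interval)
= 11 * (60 / 30)
= 11 * 2.0
= 22.0

22.0 per minute


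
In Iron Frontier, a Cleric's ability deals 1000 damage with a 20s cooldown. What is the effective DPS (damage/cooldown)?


DPS = damage / cooldown
= 1000 / 20
= 50.00

50.00 DPS


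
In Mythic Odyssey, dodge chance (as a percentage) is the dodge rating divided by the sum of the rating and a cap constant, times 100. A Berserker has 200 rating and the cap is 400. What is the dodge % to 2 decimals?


dodge% = 200 / (200 + 400) * 100
= 200 / 600 * 100
= 0.333333 * 100
= 33.33%

33.33%


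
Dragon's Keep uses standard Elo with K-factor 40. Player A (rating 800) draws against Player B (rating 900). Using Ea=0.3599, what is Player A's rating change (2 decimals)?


Elo update: delta = K * (S - Ea), where S = 0.5 (draws)
S - Ea = 0.5 - 0.3599 = 0.1401
Rating change = 40 * 0.1401
= 5.60

5.60 rating points


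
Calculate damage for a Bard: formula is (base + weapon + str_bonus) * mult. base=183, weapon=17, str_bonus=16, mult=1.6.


Sum base + weapon + str = 183 + 17 + 16 = 216
Multiply by 1.6:
216 * 1.6 = 345.6

345.6 damage


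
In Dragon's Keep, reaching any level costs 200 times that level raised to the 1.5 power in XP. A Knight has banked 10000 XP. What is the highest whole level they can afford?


XP = 200 * level^1.5, so level = (XP / 200)^(1/1.5)
= (10000 / 200)^(1/1.5)
= 50.0^0.6667
= 13.5721
Floor: level = 13

level 13


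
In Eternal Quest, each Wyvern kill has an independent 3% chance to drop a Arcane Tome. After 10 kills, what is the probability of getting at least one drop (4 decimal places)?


P(at least one) = 1 - P(none) = 1 - (1-p)^n
p = 3/100 = 0.03
1 - p = 0.97
(1 - p)^10 = 0.97^10 = 0.737424
P(at least one) = 1 - 0.737424 = 0.2626

0.2626


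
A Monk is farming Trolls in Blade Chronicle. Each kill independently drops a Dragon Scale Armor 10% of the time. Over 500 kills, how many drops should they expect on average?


Expected drops = kills * (drop_rate / 100)
= 500 * (10 / 100)
= 500 * 0.1
= 50.0

50.0 drops


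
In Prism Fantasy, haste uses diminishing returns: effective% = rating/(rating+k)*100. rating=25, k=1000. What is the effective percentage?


effective% = rating / (rating + k) * 100
= 25 / (25 + 1000) * 100
= 25 / 1025 * 100
= 0.02439 * 100
= 2.44%

2.44%


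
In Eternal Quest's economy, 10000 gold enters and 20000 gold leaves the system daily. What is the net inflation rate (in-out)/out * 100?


Net gold = 10000 - 20000 = -10000
Inflation rate = net / sunk * 100 = -10000 / 20000 * 100
= -0.5 * 100
= -50.00%

-50.00%


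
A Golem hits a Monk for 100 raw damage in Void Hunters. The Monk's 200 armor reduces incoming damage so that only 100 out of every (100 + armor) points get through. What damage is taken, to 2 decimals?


actual = 100 * 100 / (100 + 200)
= 100 * 100 / 300
= 10000 / 300
= 33.33

33.33 damage


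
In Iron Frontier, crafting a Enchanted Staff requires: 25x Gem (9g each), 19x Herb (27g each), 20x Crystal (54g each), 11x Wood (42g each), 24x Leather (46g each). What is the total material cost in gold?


Cost breakdown:
  Gem: 25 * 9 = 225
  Herb: 19 * 27 = 513
  Crystal: 20 * 54 = 1080
  Wood: 11 * 42 = 462
  Leather: 24 * 46 = 1104
Total = 225 + 513 + 1080 + 462 + 1104 = 3384

3384 gold


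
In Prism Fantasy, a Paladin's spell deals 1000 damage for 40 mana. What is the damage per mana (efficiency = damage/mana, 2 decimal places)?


Efficiency = damage / mana
= 1000 / 40
= 25.00

25.00 dmg/mana


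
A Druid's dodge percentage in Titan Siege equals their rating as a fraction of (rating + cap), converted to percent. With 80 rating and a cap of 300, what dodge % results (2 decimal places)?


dodge% = 80 / (80 + 300) * 100
= 80 / 380 * 100
= 0.210526 * 100
= 21.05%

21.05%


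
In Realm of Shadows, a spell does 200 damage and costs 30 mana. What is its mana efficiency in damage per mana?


Efficiency = damage / mana
= 200 / 30
= 6.67

6.67 dmg/mana


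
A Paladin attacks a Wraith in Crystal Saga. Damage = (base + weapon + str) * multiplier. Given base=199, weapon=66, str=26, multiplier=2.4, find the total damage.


Sum base + weapon + str = 199 + 66 + 26 = 291
Multiply by 2.4:
291 * 2.4 = 698.4

698.4 damage


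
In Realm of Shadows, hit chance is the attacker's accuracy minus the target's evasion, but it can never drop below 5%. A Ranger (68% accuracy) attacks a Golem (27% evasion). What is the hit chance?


accuracy - evasion = 68 - 27 = 41
Apply floor: max(41, 5) = 41
Hit chance = 41%

41%


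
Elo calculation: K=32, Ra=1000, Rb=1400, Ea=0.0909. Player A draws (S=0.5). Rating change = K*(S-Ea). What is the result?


Elo update: delta = K * (S - Ea), where S = 0.5 (draws)
S - Ea = 0.5 - 0.0909 = 0.4091
Rating change = 32 * 0.4091
= 13.09

13.09 rating points


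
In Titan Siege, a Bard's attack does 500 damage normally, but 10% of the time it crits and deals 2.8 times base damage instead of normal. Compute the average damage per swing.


E[dmg] = base * (1 + crit_chance * (crit_mult - 1))
cc as decimal = 10/100 = 0.1
cm - 1 = 2.8 - 1 = 1.8
Bonus factor = 0.1 * 1.8 = 0.18
Total multiplier = 1 + 0.18 = 1.18
Expected damage = 500 * 1.18 = 590.00

590.00 damage


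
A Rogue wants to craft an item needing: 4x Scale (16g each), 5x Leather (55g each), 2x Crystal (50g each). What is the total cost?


Cost breakdown:
  Scale: 4 * 16 = 64
  Leather: 5 * 55 = 275
  Crystal: 2 * 50 = 100
Total = 64 + 275 + 100 = 439

439 gold


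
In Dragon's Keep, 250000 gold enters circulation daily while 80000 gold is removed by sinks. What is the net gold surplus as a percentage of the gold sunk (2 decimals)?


Net gold = 250000 - 80000 = 170000
Inflation rate = net / sunk * 100 = 170000 / 80000 * 100
= 2.125 * 100
= 212.50%

212.50%


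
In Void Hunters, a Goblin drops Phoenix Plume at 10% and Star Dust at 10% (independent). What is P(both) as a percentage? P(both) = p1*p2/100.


For independent events, P(both) = P(A) * P(B)
= 10% * 10%
= 100 / 100 %
= 1.0%

1.0%


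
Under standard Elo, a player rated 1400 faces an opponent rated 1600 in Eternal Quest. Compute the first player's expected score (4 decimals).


Elo expected score: Ea = 1/(1 + 10^((Rb-Ra)/400))
Rb - Ra = 1600 - 1400 = 200
(Rb-Ra)/400 = 200/400 = 0.5
10^0.5 = 3.162278
Ea = 1/(1 + 3.162278) = 1/4.162278 = 0.2403

0.2403


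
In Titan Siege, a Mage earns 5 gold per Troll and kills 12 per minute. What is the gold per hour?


Gold per minute = 5 * 12 = 60
Gold per hour = 60 * 60 = 3600

3600 gold/hour


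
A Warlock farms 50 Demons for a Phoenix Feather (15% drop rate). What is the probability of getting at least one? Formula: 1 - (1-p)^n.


P(at least one) = 1 - P(none) = 1 - (1-p)^n
p = 15/100 = 0.15
1 - p = 0.85
(1 - p)^50 = 0.85^50 = 0.000296
P(at least one) = 1 - 0.000296 = 0.9997

0.9997


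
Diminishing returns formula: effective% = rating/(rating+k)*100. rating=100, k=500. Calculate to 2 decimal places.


effective% = rating / (rating + k) * 100
= 100 / (100 + 500) * 100
= 100 / 600 * 100
= 0.166667 * 100
= 16.67%

16.67%


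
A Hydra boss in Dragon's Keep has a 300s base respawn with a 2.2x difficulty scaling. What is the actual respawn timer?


Respawn time = base * multiplier
= 300 * 2.2
= 660.0 seconds

660.0 seconds


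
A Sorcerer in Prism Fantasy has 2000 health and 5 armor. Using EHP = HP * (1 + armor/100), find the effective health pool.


EHP = 2000 * (1 + 5/100)
= 2000 * (1 + 0.05)
= 2000 * 1.05
= 2100.0

2100.0 EHP


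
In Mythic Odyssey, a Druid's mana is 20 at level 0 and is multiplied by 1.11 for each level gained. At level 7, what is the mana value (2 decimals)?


value = base * growth^level
= 20 * 1.11^7
= 20 * 2.07616
= 41.52

41.52 mana


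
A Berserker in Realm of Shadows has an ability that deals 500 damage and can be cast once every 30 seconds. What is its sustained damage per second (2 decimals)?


DPS = damage / cooldown
= 500 / 30
= 16.67

16.67 DPS


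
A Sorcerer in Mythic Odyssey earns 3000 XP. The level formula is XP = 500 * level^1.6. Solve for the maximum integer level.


XP = 500 * level^1.6, so level = (XP / 500)^(1/1.6)
= (3000 / 500)^(1/1.6)
= 6.0^0.625
= 3.0644
Floor: level = 3

level 3


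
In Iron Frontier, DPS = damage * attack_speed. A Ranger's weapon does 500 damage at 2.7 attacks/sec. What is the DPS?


DPS = damage * attack_speed
= 500 * 2.7
= 1350.0

1350.0 DPS


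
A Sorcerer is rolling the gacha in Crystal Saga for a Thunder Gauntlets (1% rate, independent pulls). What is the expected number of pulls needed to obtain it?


Expected pulls for a geometric distribution = 1/p = 100 / rate%
= 100 / 1
= 100.0

100.0 pulls


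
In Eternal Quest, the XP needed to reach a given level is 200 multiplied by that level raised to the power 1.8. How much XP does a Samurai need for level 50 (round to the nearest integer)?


XP = 200 * level^1.8
Substitute level = 50:
XP = 200 * 50^1.8
= 200 * 1143.2626
= 228653

228653 XP


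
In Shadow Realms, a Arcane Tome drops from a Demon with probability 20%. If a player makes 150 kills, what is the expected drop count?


Expected drops = kills * (drop_rate / 100)
= 150 * (20 / 100)
= 150 * 0.2
= 30.0

30.0 drops


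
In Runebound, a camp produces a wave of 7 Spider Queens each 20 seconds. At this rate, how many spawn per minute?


Spawns per minute = count * (60 / interval)
= 7 * (60 / 20)
= 7 * 3.0
= 21.0

21.0 per minute


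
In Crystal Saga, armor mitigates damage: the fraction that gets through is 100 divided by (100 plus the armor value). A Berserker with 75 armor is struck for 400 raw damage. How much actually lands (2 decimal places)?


actual = 400 * 100 / (100 + 75)
= 400 * 100 / 175
= 40000 / 175
= 228.57

228.57 damage


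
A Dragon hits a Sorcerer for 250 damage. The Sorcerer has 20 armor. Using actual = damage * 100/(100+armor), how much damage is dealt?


actual = 250 * 100 / (100 + 20)
= 250 * 100 / 120
= 25000 / 120
= 208.33

208.33 damage


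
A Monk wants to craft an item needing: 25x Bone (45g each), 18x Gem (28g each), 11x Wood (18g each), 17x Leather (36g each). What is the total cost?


Cost breakdown:
  Bone: 25 * 45 = 1125
  Gem: 18 * 28 = 504
  Wood: 11 * 18 = 198
  Leather: 17 * 36 = 612
Total = 1125 + 504 + 198 + 612 = 2439

2439 gold


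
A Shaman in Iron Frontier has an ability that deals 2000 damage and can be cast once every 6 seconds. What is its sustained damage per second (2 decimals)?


DPS = damage / cooldown
= 2000 / 6
= 333.33

333.33 DPS


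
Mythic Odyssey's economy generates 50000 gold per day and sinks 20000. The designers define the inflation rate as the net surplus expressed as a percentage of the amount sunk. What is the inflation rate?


Net gold = 50000 - 20000 = 30000
Inflation rate = net / sunk * 100 = 30000 / 20000 * 100
= 1.5 * 100
= 150.00%

150.00%


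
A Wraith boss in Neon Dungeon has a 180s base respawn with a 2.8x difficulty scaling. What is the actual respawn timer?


Respawn time = base * multiplier
= 180 * 2.8
= 504.0 seconds

504.0 seconds


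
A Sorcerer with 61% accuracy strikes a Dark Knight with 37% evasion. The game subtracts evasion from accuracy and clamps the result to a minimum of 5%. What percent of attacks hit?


accuracy - evasion = 61 - 37 = 24
Apply floor: max(24, 5) = 24
Hit chance = 24%

24%


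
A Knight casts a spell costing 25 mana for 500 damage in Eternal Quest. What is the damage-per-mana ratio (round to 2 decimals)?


Efficiency = damage / mana
= 500 / 25
= 20.00

20.00 dmg/mana


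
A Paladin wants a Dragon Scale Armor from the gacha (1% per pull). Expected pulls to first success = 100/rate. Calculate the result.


Expected pulls for a geometric distribution = 1/p = 100 / rate%
= 100 / 1
= 100.0

100.0 pulls


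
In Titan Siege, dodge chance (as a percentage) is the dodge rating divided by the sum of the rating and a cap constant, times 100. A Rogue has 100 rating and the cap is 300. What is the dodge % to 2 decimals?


dodge% = 100 / (100 + 300) * 100
= 100 / 400 * 100
= 0.25 * 100
= 25.00%

25.00%


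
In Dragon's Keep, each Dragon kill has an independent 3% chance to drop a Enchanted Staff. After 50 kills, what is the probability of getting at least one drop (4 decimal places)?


P(at least one) = 1 - P(none) = 1 - (1-p)^n
p = 3/100 = 0.03
1 - p = 0.97
(1 - p)^50 = 0.97^50 = 0.218065
P(at least one) = 1 - 0.218065 = 0.7819

0.7819
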